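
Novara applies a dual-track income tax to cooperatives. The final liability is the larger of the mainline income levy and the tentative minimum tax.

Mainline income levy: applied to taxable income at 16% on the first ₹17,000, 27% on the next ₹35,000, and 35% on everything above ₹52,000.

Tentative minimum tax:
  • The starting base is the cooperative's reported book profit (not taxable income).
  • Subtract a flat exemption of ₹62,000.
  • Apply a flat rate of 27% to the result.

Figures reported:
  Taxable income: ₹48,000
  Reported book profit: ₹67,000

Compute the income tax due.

Mainline income levy:
  ₹17,000 × 16% = ₹2,720
  ₹31,000 × 27% = ₹8,370
  → ₹11,090

Tentative minimum tax:
  Base (reported book profit): ₹67,000
  Less exemption ₹62,000 → base ₹5,000
  ₹5,000 × 27% = ₹1,350

₹11,090 > ₹1,350, so the mainline income levy governs.

₹11,090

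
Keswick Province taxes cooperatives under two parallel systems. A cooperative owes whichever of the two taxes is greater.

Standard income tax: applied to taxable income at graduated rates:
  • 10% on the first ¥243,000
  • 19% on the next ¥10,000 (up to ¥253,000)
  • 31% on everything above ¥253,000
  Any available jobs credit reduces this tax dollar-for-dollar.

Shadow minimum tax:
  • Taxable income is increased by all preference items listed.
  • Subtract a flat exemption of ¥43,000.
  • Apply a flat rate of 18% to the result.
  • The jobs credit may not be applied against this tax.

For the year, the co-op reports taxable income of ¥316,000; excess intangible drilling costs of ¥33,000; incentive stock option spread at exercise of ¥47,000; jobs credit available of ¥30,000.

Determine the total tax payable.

Standard income tax:
  ¥243,000 × 10% = ¥24,300
  ¥10,000 × 19% = ¥1,900
  ¥63,000 × 31% = ¥19,530
  → ¥45,730
  Less jobs credit ¥30,000 → ¥15,730

Shadow minimum tax:
  Adjusted income: ¥316,000 + ¥33,000 + ¥47,000 = ¥396,000
  Less exemption ¥43,000 → base ¥353,000
  ¥353,000 × 18% = ¥63,540

¥63,540 > ¥15,730, so the shadow minimum tax is the binding amount.

¥63,540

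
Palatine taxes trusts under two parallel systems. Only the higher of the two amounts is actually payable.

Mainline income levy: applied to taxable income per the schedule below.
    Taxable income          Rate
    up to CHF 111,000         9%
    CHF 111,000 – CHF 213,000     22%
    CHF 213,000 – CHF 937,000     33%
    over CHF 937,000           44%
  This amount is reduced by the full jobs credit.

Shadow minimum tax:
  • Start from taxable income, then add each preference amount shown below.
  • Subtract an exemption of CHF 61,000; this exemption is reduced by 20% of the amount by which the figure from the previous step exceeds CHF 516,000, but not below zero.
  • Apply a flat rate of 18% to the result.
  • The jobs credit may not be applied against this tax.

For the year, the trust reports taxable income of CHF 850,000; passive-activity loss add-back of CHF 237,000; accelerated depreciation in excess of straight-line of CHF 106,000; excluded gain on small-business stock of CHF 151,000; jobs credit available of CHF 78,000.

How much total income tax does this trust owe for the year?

CHF 241,920

Mainline income levy:
  CHF 111,000 × 9% = CHF 9,990
  CHF 102,000 × 22% = CHF 22,440
  CHF 637,000 × 33% = CHF 210,210
  → CHF 242,640
  Less jobs credit CHF 78,000 → CHF 164,640

Shadow minimum tax:
  Adjusted income: CHF 850,000 + CHF 237,000 + CHF 106,000 + CHF 151,000 = CHF 1,344,000
  Exemption: 20% × (CHF 1,344,000 − CHF 516,000) = CHF 165,600 ≥ CHF 61,000, so the exemption is fully phased out
  Base: CHF 1,344,000 − CHF 0 = CHF 1,344,000
  CHF 1,344,000 × 18% = CHF 241,920

CHF 241,920 > CHF 164,640, so the shadow minimum tax is the binding amount.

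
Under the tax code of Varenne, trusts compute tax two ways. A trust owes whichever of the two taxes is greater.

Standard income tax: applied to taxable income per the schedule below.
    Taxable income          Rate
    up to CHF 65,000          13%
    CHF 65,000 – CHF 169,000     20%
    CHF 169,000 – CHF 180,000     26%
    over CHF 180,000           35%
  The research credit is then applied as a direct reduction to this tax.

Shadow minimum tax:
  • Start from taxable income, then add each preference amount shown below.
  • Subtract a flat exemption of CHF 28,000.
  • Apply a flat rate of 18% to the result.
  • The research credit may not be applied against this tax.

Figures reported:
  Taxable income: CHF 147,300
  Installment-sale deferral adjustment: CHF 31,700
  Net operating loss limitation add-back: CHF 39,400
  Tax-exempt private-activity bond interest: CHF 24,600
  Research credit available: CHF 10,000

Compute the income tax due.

Standard income tax:
  CHF 65,000 × 13% = CHF 8,450
  CHF 82,300 × 20% = CHF 16,460
  → CHF 24,910
  Less research credit CHF 10,000 → CHF 14,910

Shadow minimum tax:
  Adjusted income: CHF 147,300 + CHF 31,700 + CHF 39,400 + CHF 24,600 = CHF 243,000
  Less exemption CHF 28,000 → base CHF 215,000
  CHF 215,000 × 18% = CHF 38,700

CHF 38,700 > CHF 14,910, so the shadow minimum tax is the binding amount.

CHF 38,700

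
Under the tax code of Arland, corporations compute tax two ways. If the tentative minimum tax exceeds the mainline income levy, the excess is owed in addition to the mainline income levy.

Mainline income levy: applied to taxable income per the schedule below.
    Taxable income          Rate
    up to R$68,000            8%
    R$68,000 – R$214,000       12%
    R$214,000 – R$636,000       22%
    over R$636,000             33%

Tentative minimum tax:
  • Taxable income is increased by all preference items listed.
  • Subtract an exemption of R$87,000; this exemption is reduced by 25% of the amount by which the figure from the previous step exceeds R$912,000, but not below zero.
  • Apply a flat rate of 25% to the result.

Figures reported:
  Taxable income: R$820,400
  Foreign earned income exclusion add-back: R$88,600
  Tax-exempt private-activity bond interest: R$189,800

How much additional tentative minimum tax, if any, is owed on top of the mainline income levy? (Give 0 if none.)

Tentative minimum tax:
  Adjusted income: R$820,400 + R$88,600 + R$189,800 = R$1,098,800
  Exemption: R$87,000 − 25% × (R$1,098,800 − R$912,000) = R$87,000 − R$46,700 = R$40,300
  Base: R$1,098,800 − R$40,300 = R$1,058,500
  R$1,058,500 × 25% = R$264,625

Mainline income levy:
  R$68,000 × 8% = R$5,440
  R$146,000 × 12% = R$17,520
  R$422,000 × 22% = R$92,840
  R$184,400 × 33% = R$60,852
  → R$176,652

Excess of tentative minimum tax over mainline income levy: R$264,625 − R$176,652 = R$87,973.

R$87,973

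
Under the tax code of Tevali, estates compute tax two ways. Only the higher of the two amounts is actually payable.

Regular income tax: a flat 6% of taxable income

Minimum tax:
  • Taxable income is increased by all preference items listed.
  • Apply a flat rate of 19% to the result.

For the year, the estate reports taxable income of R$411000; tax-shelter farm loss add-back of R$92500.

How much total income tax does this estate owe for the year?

R$95665

Minimum tax:
  Adjusted income: R$411000 + R$92500 = R$503500
  R$503500 × 19% = R$95665

Regular income tax:
  R$411000 × 6% = R$24660

R$95665 > R$24660, so the minimum tax is the binding amount.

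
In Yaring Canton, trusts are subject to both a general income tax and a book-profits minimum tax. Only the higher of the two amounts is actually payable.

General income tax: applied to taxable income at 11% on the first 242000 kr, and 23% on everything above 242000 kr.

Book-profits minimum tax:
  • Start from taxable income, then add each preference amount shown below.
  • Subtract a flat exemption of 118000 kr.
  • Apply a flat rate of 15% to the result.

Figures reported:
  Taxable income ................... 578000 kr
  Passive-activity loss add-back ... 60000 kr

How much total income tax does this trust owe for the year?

Book-profits minimum tax:
  Adjusted income: 578000 kr + 60000 kr = 638000 kr
  Less exemption 118000 kr → base 520000 kr
  520000 kr × 15% = 78000 kr

General income tax:
  242000 kr × 11% = 26620 kr
  336000 kr × 23% = 77280 kr
  → 103900 kr

103900 kr > 78000 kr, so the general income tax governs.

103900 kr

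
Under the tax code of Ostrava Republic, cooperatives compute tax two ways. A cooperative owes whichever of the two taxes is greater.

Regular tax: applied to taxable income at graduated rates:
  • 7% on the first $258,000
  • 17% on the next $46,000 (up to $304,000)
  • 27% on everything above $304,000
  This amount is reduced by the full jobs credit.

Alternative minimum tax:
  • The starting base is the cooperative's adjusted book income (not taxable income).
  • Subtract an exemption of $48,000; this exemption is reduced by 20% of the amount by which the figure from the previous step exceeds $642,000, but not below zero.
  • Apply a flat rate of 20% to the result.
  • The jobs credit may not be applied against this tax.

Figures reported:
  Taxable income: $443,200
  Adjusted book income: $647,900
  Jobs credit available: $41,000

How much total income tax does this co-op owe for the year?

Regular tax:
  $258,000 × 7% = $18,060
  $46,000 × 17% = $7,820
  $139,200 × 27% = $37,584
  → $63,464
  Less jobs credit $41,000 → $22,464

Alternative minimum tax:
  Base (adjusted book income): $647,900
  Exemption: $48,000 − 20% × ($647,900 − $642,000) = $48,000 − $1,180 = $46,820
  Base: $647,900 − $46,820 = $601,080
  $601,080 × 20% = $120,216

$120,216 > $22,464, so the alternative minimum tax is the binding amount.

$120,216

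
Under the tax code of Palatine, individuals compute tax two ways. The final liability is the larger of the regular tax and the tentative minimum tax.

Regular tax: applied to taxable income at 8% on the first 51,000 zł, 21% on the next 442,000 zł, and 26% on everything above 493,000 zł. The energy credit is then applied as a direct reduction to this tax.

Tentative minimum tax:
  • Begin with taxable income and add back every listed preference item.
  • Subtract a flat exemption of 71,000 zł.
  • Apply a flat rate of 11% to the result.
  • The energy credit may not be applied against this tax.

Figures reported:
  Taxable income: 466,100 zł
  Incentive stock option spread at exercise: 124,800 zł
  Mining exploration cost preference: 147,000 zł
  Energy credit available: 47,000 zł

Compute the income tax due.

73,359 zł

Tentative minimum tax:
  Adjusted income: 466,100 zł + 124,800 zł + 147,000 zł = 737,900 zł
  Less exemption 71,000 zł → base 666,900 zł
  666,900 zł × 11% = 73,359 zł

Regular tax:
  51,000 zł × 8% = 4,080 zł
  415,100 zł × 21% = 87,171 zł
  → 91,251 zł
  Less energy credit 47,000 zł → 44,251 zł

73,359 zł > 44,251 zł, so the tentative minimum tax is the binding amount.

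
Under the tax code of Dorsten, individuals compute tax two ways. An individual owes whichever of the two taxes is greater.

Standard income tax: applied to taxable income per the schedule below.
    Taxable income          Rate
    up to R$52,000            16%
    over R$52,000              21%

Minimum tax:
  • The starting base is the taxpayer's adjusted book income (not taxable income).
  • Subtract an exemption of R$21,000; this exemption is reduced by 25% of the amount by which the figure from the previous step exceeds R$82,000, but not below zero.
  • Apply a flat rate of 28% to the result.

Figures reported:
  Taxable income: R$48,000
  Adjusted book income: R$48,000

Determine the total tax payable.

R$7,680

Minimum tax:
  Base (adjusted book income): R$48,000
  Exemption: R$48,000 ≤ R$82,000, so full R$21,000 applies
  Base: R$48,000 − R$21,000 = R$27,000
  R$27,000 × 28% = R$7,560

Standard income tax:
  R$48,000 × 16% = R$7,680

R$7,680 > R$7,560, so the standard income tax governs.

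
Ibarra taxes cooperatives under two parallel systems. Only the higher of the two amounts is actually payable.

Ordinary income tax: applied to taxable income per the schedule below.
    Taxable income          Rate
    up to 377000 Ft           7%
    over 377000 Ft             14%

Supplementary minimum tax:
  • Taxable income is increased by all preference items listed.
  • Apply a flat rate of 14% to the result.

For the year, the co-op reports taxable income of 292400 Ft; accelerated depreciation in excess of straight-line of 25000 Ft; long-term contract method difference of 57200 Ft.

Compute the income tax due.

52444 Ft

Supplementary minimum tax:
  Adjusted income: 292400 Ft + 25000 Ft + 57200 Ft = 374600 Ft
  374600 Ft × 14% = 52444 Ft

Ordinary income tax:
  292400 Ft × 7% = 20468 Ft

52444 Ft > 20468 Ft, so the supplementary minimum tax is the binding amount.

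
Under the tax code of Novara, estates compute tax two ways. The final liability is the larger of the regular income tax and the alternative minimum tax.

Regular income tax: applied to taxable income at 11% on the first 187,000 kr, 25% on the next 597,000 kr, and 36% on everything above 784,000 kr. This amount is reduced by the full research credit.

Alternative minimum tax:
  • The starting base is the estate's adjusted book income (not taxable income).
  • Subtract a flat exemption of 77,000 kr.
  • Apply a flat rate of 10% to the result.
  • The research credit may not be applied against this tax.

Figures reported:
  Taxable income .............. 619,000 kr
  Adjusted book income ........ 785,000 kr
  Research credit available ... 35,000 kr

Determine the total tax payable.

Regular income tax:
  187,000 kr × 11% = 20,570 kr
  432,000 kr × 25% = 108,000 kr
  → 128,570 kr
  Less research credit 35,000 kr → 93,570 kr

Alternative minimum tax:
  Base (adjusted book income): 785,000 kr
  Less exemption 77,000 kr → base 708,000 kr
  708,000 kr × 10% = 70,800 kr

93,570 kr > 70,800 kr, so the regular income tax governs.

93,570 kr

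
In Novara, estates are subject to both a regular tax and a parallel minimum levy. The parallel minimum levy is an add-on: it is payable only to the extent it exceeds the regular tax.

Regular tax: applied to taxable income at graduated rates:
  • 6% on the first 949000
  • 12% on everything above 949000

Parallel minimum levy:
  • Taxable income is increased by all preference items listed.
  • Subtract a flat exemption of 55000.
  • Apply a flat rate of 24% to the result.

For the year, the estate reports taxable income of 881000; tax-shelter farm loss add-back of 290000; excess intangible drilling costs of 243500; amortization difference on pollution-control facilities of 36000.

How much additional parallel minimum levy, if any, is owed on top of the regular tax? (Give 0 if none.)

Parallel minimum levy:
  Adjusted income: 881000 + 290000 + 243500 + 36000 = 1450500
  Less exemption 55000 → base 1395500
  1395500 × 24% = 334920

Regular tax:
  881000 × 6% = 52860

Excess of parallel minimum levy over regular tax: 334920 − 52860 = 282060.

282060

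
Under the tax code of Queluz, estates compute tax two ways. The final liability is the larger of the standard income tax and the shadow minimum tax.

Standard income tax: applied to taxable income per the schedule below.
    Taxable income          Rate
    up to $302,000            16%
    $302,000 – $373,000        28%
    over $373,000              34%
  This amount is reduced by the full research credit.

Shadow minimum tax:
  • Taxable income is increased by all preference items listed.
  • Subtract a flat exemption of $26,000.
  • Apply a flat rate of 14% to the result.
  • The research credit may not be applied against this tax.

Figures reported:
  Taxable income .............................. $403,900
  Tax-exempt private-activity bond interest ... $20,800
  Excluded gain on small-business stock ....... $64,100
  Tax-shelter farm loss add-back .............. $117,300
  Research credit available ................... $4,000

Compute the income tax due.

Shadow minimum tax:
  Adjusted income: $403,900 + $20,800 + $64,100 + $117,300 = $606,100
  Less exemption $26,000 → base $580,100
  $580,100 × 14% = $81,214

Standard income tax:
  $302,000 × 16% = $48,320
  $71,000 × 28% = $19,880
  $30,900 × 34% = $10,506
  → $78,706
  Less research credit $4,000 → $74,706

$81,214 > $74,706, so the shadow minimum tax is the binding amount.

$81,214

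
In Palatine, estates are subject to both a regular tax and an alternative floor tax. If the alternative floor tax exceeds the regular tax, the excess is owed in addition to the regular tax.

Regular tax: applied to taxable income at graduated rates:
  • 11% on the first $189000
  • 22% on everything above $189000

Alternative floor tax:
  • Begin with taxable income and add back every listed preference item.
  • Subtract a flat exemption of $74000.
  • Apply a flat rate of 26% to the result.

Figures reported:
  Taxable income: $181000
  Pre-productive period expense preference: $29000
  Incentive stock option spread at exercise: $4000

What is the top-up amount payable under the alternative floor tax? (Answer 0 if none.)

$16490

Regular tax:
  $181000 × 11% = $19910

Alternative floor tax:
  Adjusted income: $181000 + $29000 + $4000 = $214000
  Less exemption $74000 → base $140000
  $140000 × 26% = $36400

Excess of alternative floor tax over regular tax: $36400 − $19910 = $16490.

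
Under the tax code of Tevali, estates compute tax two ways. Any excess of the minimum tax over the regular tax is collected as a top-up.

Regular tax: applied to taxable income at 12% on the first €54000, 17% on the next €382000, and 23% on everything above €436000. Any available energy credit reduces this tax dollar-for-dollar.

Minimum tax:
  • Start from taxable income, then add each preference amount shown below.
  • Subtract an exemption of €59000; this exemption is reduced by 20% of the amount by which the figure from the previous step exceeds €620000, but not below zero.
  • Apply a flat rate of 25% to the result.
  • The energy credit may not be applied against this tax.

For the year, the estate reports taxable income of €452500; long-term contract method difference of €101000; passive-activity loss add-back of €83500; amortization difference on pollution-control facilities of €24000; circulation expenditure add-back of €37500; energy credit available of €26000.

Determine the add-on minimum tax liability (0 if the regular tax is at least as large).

€114585

Minimum tax:
  Adjusted income: €452500 + €101000 + €83500 + €24000 + €37500 = €698500
  Exemption: €59000 − 20% × (€698500 − €620000) = €59000 − €15700 = €43300
  Base: €698500 − €43300 = €655200
  €655200 × 25% = €163800

Regular tax:
  €54000 × 12% = €6480
  €382000 × 17% = €64940
  €16500 × 23% = €3795
  → €75215
  Less energy credit €26000 → €49215

Excess of minimum tax over regular tax: €163800 − €49215 = €114585.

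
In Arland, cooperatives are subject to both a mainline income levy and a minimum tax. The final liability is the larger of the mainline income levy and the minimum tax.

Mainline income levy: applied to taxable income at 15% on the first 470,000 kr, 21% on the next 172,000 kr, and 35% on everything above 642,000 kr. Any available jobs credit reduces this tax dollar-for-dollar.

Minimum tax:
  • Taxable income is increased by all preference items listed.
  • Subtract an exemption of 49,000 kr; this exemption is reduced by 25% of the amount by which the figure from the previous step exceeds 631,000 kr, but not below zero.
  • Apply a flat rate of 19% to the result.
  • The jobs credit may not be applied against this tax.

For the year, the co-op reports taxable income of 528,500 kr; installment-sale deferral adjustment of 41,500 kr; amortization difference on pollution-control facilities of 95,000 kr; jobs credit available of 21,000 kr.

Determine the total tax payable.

118,655 kr

Minimum tax:
  Adjusted income: 528,500 kr + 41,500 kr + 95,000 kr = 665,000 kr
  Exemption: 49,000 kr − 25% × (665,000 kr − 631,000 kr) = 49,000 kr − 8,500 kr = 40,500 kr
  Base: 665,000 kr − 40,500 kr = 624,500 kr
  624,500 kr × 19% = 118,655 kr

Mainline income levy:
  470,000 kr × 15% = 70,500 kr
  58,500 kr × 21% = 12,285 kr
  → 82,785 kr
  Less jobs credit 21,000 kr → 61,785 kr

118,655 kr > 61,785 kr, so the minimum tax is the binding amount.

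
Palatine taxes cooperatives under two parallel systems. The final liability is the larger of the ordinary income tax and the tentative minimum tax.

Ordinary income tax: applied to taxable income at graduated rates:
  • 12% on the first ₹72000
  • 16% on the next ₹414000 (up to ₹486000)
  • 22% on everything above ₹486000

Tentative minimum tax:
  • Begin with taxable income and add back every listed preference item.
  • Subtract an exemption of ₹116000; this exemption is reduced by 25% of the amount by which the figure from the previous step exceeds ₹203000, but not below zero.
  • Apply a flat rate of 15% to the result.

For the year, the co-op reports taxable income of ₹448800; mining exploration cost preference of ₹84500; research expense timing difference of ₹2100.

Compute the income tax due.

₹75375

Tentative minimum tax:
  Adjusted income: ₹448800 + ₹84500 + ₹2100 = ₹535400
  Exemption: ₹116000 − 25% × (₹535400 − ₹203000) = ₹116000 − ₹83100 = ₹32900
  Base: ₹535400 − ₹32900 = ₹502500
  ₹502500 × 15% = ₹75375

Ordinary income tax:
  ₹72000 × 12% = ₹8640
  ₹376800 × 16% = ₹60288
  → ₹68928

₹75375 > ₹68928, so the tentative minimum tax is the binding amount.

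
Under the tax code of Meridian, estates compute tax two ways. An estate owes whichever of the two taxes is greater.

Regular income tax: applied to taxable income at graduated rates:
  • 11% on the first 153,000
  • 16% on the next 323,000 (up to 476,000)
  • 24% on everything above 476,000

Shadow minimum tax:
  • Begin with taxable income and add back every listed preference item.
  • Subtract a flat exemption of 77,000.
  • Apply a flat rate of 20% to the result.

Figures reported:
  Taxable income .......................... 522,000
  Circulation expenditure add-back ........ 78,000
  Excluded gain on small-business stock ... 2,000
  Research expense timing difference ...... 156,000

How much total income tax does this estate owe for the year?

136,200

Shadow minimum tax:
  Adjusted income: 522,000 + 78,000 + 2,000 + 156,000 = 758,000
  Less exemption 77,000 → base 681,000
  681,000 × 20% = 136,200

Regular income tax:
  153,000 × 11% = 16,830
  323,000 × 16% = 51,680
  46,000 × 24% = 11,040
  → 79,550

136,200 > 79,550, so the shadow minimum tax is the binding amount.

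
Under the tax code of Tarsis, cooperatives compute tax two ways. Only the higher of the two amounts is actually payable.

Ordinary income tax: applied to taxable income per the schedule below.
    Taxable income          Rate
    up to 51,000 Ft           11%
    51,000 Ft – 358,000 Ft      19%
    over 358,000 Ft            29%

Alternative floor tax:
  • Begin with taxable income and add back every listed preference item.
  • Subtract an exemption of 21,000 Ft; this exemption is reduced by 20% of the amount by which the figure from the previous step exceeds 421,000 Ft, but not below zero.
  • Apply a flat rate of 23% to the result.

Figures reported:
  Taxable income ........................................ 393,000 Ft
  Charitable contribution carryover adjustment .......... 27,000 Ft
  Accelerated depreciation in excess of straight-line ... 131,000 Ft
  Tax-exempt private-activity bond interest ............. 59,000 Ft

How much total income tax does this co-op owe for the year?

Ordinary income tax:
  51,000 Ft × 11% = 5,610 Ft
  307,000 Ft × 19% = 58,330 Ft
  35,000 Ft × 29% = 10,150 Ft
  → 74,090 Ft

Alternative floor tax:
  Adjusted income: 393,000 Ft + 27,000 Ft + 131,000 Ft + 59,000 Ft = 610,000 Ft
  Exemption: 20% × (610,000 Ft − 421,000 Ft) = 37,800 Ft ≥ 21,000 Ft, so the exemption is fully phased out
  Base: 610,000 Ft − 0 Ft = 610,000 Ft
  610,000 Ft × 23% = 140,300 Ft

140,300 Ft > 74,090 Ft, so the alternative floor tax is the binding amount.

140,300 Ft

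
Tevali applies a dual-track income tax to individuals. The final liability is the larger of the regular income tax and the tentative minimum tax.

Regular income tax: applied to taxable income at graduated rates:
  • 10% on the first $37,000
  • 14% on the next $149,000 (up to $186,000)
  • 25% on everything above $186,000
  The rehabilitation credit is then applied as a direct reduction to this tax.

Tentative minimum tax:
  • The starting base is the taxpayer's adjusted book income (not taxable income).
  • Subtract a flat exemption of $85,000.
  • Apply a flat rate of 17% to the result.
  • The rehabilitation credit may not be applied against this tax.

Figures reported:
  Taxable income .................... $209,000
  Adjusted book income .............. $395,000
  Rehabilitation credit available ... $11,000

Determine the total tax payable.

$52,700

Tentative minimum tax:
  Base (adjusted book income): $395,000
  Less exemption $85,000 → base $310,000
  $310,000 × 17% = $52,700

Regular income tax:
  $37,000 × 10% = $3,700
  $149,000 × 14% = $20,860
  $23,000 × 25% = $5,750
  → $30,310
  Less rehabilitation credit $11,000 → $19,310

$52,700 > $19,310, so the tentative minimum tax is the binding amount.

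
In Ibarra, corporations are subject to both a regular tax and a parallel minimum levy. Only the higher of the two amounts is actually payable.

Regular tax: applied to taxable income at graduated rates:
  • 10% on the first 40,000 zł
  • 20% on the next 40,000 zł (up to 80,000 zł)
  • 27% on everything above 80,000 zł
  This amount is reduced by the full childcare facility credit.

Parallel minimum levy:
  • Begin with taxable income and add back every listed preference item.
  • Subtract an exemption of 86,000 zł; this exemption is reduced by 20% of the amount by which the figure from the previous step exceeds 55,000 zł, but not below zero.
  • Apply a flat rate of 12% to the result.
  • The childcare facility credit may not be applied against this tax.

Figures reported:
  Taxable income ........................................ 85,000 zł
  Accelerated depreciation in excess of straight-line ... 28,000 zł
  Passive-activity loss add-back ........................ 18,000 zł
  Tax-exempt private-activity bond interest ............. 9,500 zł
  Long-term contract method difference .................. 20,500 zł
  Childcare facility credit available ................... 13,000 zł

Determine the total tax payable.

Parallel minimum levy:
  Adjusted income: 85,000 zł + 28,000 zł + 18,000 zł + 9,500 zł + 20,500 zł = 161,000 zł
  Exemption: 86,000 zł − 20% × (161,000 zł − 55,000 zł) = 86,000 zł − 21,200 zł = 64,800 zł
  Base: 161,000 zł − 64,800 zł = 96,200 zł
  96,200 zł × 12% = 11,544 zł

Regular tax:
  40,000 zł × 10% = 4,000 zł
  40,000 zł × 20% = 8,000 zł
  5,000 zł × 27% = 1,350 zł
  → 13,350 zł
  Less childcare facility credit 13,000 zł → 350 zł

11,544 zł > 350 zł, so the parallel minimum levy is the binding amount.

11,544 zł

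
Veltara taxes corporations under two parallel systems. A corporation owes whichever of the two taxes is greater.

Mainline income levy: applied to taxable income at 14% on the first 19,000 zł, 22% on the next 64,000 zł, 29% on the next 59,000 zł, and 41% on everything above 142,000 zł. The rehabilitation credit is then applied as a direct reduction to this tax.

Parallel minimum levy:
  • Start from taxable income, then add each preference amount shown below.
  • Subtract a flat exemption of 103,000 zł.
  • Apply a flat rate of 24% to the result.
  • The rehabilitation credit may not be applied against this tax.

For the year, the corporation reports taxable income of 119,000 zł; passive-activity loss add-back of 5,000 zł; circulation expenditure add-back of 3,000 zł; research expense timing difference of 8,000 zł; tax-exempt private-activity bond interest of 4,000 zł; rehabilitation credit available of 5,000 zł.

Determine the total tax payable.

Mainline income levy:
  19,000 zł × 14% = 2,660 zł
  64,000 zł × 22% = 14,080 zł
  36,000 zł × 29% = 10,440 zł
  → 27,180 zł
  Less rehabilitation credit 5,000 zł → 22,180 zł

Parallel minimum levy:
  Adjusted income: 119,000 zł + 5,000 zł + 3,000 zł + 8,000 zł + 4,000 zł = 139,000 zł
  Less exemption 103,000 zł → base 36,000 zł
  36,000 zł × 24% = 8,640 zł

22,180 zł > 8,640 zł, so the mainline income levy governs.

22,180 zł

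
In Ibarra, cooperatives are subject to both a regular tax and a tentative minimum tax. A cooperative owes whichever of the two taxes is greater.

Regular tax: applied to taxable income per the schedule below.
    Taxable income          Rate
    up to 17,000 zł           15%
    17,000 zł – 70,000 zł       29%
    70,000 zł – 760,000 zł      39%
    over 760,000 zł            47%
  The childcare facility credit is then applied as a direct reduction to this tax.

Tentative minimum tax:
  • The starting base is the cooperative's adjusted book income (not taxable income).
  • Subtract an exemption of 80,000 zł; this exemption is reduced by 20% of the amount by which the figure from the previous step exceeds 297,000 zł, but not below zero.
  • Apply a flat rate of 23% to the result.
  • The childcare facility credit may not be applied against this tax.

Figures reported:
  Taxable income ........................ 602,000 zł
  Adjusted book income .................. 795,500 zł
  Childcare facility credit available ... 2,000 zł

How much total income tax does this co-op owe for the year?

223,400 zł

Regular tax:
  17,000 zł × 15% = 2,550 zł
  53,000 zł × 29% = 15,370 zł
  532,000 zł × 39% = 207,480 zł
  → 225,400 zł
  Less childcare facility credit 2,000 zł → 223,400 zł

Tentative minimum tax:
  Base (adjusted book income): 795,500 zł
  Exemption: 20% × (795,500 zł − 297,000 zł) = 99,700 zł ≥ 80,000 zł, so the exemption is fully phased out
  Base: 795,500 zł − 0 zł = 795,500 zł
  795,500 zł × 23% = 182,965 zł

223,400 zł > 182,965 zł, so the regular tax governs.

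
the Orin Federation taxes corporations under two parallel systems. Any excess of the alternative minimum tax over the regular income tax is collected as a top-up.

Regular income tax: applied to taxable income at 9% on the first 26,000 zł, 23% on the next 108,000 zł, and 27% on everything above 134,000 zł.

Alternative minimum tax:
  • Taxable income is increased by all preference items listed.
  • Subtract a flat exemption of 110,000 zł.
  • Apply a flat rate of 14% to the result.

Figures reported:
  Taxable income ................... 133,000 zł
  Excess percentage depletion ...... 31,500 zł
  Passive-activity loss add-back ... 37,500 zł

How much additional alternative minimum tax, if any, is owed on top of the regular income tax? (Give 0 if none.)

0 zł

Regular income tax:
  26,000 zł × 9% = 2,340 zł
  107,000 zł × 23% = 24,610 zł
  → 26,950 zł

Alternative minimum tax:
  Adjusted income: 133,000 zł + 31,500 zł + 37,500 zł = 202,000 zł
  Less exemption 110,000 zł → base 92,000 zł
  92,000 zł × 14% = 12,880 zł

12,880 zł ≤ 26,950 zł, so no add-on is due.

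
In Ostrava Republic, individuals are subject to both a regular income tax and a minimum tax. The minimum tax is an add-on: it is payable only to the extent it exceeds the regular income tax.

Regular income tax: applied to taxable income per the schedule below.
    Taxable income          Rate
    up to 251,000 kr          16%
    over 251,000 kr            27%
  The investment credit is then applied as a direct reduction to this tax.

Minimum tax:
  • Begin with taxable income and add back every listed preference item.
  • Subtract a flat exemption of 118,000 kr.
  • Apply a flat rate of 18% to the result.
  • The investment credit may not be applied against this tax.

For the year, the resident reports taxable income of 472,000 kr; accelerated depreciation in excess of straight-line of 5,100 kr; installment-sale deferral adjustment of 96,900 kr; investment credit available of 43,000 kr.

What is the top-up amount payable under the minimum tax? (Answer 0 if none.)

25,250 kr

Regular income tax:
  251,000 kr × 16% = 40,160 kr
  221,000 kr × 27% = 59,670 kr
  → 99,830 kr
  Less investment credit 43,000 kr → 56,830 kr

Minimum tax:
  Adjusted income: 472,000 kr + 5,100 kr + 96,900 kr = 574,000 kr
  Less exemption 118,000 kr → base 456,000 kr
  456,000 kr × 18% = 82,080 kr

Excess of minimum tax over regular income tax: 82,080 kr − 56,830 kr = 25,250 kr.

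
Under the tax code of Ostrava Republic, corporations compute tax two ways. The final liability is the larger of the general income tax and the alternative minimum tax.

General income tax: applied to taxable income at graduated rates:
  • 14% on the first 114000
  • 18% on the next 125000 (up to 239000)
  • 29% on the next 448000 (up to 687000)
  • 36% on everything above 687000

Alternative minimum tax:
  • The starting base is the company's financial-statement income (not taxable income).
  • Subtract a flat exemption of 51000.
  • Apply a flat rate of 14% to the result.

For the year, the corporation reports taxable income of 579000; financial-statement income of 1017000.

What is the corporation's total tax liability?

137060

Alternative minimum tax:
  Base (financial-statement income): 1017000
  Less exemption 51000 → base 966000
  966000 × 14% = 135240

General income tax:
  114000 × 14% = 15960
  125000 × 18% = 22500
  340000 × 29% = 98600
  → 137060

137060 > 135240, so the general income tax governs.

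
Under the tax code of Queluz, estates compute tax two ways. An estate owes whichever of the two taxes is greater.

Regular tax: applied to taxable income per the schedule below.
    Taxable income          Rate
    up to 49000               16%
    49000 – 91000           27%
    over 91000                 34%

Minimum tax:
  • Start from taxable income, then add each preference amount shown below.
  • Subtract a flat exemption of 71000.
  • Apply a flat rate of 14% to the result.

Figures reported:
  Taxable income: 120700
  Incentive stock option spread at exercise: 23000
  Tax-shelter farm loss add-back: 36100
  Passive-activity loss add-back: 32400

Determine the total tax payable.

Regular tax:
  49000 × 16% = 7840
  42000 × 27% = 11340
  29700 × 34% = 10098
  → 29278

Minimum tax:
  Adjusted income: 120700 + 23000 + 36100 + 32400 = 212200
  Less exemption 71000 → base 141200
  141200 × 14% = 19768

29278 > 19768, so the regular tax governs.

29278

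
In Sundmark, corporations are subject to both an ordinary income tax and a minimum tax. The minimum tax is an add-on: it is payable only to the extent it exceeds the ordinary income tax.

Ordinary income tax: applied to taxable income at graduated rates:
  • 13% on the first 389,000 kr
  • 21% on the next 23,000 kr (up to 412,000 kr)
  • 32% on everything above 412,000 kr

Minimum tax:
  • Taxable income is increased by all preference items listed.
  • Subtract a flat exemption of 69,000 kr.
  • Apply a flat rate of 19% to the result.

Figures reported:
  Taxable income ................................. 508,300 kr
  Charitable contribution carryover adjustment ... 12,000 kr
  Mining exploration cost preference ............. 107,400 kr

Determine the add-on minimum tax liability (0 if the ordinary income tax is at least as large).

Minimum tax:
  Adjusted income: 508,300 kr + 12,000 kr + 107,400 kr = 627,700 kr
  Less exemption 69,000 kr → base 558,700 kr
  558,700 kr × 19% = 106,153 kr

Ordinary income tax:
  389,000 kr × 13% = 50,570 kr
  23,000 kr × 21% = 4,830 kr
  96,300 kr × 32% = 30,816 kr
  → 86,216 kr

Excess of minimum tax over ordinary income tax: 106,153 kr − 86,216 kr = 19,937 kr.

19,937 kr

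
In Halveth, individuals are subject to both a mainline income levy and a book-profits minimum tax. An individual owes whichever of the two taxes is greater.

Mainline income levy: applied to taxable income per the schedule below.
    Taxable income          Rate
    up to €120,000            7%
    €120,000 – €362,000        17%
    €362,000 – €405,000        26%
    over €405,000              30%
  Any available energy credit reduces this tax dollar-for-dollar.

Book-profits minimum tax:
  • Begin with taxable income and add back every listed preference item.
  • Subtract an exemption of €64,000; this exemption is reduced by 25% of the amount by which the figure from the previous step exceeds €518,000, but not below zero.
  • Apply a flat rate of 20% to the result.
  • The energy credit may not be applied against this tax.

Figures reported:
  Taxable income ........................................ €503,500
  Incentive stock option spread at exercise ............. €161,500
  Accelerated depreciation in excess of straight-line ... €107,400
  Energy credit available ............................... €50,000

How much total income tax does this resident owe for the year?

€154,400

Mainline income levy:
  €120,000 × 7% = €8,400
  €242,000 × 17% = €41,140
  €43,000 × 26% = €11,180
  €98,500 × 30% = €29,550
  → €90,270
  Less energy credit €50,000 → €40,270

Book-profits minimum tax:
  Adjusted income: €503,500 + €161,500 + €107,400 = €772,400
  Exemption: €64,000 − 25% × (€772,400 − €518,000) = €64,000 − €63,600 = €400
  Base: €772,400 − €400 = €772,000
  €772,000 × 20% = €154,400

€154,400 > €40,270, so the book-profits minimum tax is the binding amount.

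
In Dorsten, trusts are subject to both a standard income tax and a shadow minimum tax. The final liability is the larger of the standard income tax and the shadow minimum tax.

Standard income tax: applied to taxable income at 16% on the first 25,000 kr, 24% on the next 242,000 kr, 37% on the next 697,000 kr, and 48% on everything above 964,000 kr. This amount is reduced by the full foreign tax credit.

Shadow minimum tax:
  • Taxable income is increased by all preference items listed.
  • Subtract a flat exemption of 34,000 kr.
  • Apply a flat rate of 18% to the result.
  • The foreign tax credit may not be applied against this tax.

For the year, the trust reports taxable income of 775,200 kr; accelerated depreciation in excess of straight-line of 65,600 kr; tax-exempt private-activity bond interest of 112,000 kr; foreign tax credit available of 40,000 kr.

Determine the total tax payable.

210,114 kr

Standard income tax:
  25,000 kr × 16% = 4,000 kr
  242,000 kr × 24% = 58,080 kr
  508,200 kr × 37% = 188,034 kr
  → 250,114 kr
  Less foreign tax credit 40,000 kr → 210,114 kr

Shadow minimum tax:
  Adjusted income: 775,200 kr + 65,600 kr + 112,000 kr = 952,800 kr
  Less exemption 34,000 kr → base 918,800 kr
  918,800 kr × 18% = 165,384 kr

210,114 kr > 165,384 kr, so the standard income tax governs.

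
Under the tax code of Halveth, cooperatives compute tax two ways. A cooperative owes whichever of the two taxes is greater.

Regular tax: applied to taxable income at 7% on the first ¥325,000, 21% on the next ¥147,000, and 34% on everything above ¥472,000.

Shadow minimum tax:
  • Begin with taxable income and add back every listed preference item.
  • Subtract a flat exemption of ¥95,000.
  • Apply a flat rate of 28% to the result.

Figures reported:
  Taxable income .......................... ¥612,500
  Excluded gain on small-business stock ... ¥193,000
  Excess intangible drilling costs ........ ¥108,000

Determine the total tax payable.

Shadow minimum tax:
  Adjusted income: ¥612,500 + ¥193,000 + ¥108,000 = ¥913,500
  Less exemption ¥95,000 → base ¥818,500
  ¥818,500 × 28% = ¥229,180

Regular tax:
  ¥325,000 × 7% = ¥22,750
  ¥147,000 × 21% = ¥30,870
  ¥140,500 × 34% = ¥47,770
  → ¥101,390

¥229,180 > ¥101,390, so the shadow minimum tax is the binding amount.

¥229,180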